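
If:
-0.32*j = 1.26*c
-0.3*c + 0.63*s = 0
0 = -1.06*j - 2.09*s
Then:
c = 0.00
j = 0.00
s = 0.00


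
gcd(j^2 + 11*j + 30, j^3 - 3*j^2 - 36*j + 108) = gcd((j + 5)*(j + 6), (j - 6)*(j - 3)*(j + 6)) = j + 6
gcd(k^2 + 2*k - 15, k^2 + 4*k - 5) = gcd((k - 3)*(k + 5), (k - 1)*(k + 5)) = k + 5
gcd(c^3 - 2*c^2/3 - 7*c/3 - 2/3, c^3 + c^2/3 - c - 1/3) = c^2 + 4*c/3 + 1/3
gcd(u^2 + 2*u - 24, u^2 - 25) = 1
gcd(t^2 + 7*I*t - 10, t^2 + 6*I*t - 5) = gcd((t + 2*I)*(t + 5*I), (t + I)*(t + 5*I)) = t + 5*I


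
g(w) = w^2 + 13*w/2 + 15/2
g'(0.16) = 6.82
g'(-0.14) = 6.22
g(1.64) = 20.85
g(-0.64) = 3.75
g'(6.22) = 18.94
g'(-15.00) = -23.50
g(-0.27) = 5.82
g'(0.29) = 7.08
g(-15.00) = 135.00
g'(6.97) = 20.44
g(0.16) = 8.57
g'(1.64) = 9.78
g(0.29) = 9.47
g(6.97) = 101.39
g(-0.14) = 6.61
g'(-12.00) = -17.50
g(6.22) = 86.62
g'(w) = 2*w + 13/2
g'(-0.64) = 5.22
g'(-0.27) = 5.96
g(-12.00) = 73.50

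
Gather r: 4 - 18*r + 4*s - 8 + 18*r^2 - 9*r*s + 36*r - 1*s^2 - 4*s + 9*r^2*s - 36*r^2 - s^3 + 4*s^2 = r^2*(9*s - 18) + r*(18 - 9*s) - s^3 + 3*s^2 - 4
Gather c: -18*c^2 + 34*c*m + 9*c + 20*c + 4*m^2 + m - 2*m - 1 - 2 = -18*c^2 + c*(34*m + 29) + 4*m^2 - m - 3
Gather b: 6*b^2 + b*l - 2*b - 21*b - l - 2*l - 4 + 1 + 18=6*b^2 + b*(l - 23) - 3*l + 15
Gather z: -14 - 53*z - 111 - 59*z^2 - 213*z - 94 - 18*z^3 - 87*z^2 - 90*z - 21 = -18*z^3 - 146*z^2 - 356*z - 240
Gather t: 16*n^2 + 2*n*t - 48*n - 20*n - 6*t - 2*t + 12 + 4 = 16*n^2 - 68*n + t*(2*n - 8) + 16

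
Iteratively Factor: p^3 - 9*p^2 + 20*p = (p - 5)*(p^2 - 4*p) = (p - 5)*(p - 4)*(p)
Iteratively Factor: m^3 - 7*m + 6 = (m - 2)*(m^2 + 2*m - 3) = (m - 2)*(m - 1)*(m + 3)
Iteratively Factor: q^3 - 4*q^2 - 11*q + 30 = (q - 2)*(q^2 - 2*q - 15) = (q - 5)*(q - 2)*(q + 3)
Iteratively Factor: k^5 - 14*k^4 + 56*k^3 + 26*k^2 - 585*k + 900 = (k - 5)*(k^4 - 9*k^3 + 11*k^2 + 81*k - 180) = (k - 5)*(k + 3)*(k^3 - 12*k^2 + 47*k - 60) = (k - 5)*(k - 4)*(k + 3)*(k^2 - 8*k + 15) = (k - 5)^2*(k - 4)*(k + 3)*(k - 3)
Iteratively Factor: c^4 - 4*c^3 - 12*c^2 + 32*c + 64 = (c - 4)*(c^3 - 12*c - 16) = (c - 4)*(c + 2)*(c^2 - 2*c - 8) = (c - 4)^2*(c + 2)*(c + 2)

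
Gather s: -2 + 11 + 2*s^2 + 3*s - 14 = 2*s^2 + 3*s - 5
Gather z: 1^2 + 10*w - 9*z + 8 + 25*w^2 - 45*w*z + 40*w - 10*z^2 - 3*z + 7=25*w^2 + 50*w - 10*z^2 + z*(-45*w - 12) + 16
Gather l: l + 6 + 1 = l + 7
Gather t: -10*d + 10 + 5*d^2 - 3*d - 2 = 5*d^2 - 13*d + 8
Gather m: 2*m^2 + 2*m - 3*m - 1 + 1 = 2*m^2 - m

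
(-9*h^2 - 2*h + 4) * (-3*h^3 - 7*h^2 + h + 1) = 27*h^5 + 69*h^4 - 7*h^3 - 39*h^2 + 2*h + 4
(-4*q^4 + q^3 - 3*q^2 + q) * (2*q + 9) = -8*q^5 - 34*q^4 + 3*q^3 - 25*q^2 + 9*q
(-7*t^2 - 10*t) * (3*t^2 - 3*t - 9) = -21*t^4 - 9*t^3 + 93*t^2 + 90*t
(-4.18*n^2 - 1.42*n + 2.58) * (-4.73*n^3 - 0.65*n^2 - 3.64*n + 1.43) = 19.7714*n^5 + 9.4336*n^4 + 3.9348*n^3 - 2.4856*n^2 - 11.4218*n + 3.6894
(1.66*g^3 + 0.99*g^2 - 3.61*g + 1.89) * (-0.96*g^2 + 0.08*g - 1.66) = -1.5936*g^5 - 0.8176*g^4 + 0.7892*g^3 - 3.7466*g^2 + 6.1438*g - 3.1374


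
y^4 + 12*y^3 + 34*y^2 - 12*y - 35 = (y - 1)*(y + 1)*(y + 5)*(y + 7)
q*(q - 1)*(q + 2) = q^3 + q^2 - 2*q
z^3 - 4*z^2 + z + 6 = (z - 3)*(z - 2)*(z + 1)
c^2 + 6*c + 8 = (c + 2)*(c + 4)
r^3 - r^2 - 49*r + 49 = (r - 7)*(r - 1)*(r + 7)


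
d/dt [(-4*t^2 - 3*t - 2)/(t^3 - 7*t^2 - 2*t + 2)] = (4*t^4 + 6*t^3 - 7*t^2 - 44*t - 10)/(t^6 - 14*t^5 + 45*t^4 + 32*t^3 - 24*t^2 - 8*t + 4)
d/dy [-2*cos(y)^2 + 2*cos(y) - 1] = -2*sin(y) + 2*sin(2*y)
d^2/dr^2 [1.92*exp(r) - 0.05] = 1.92*exp(r)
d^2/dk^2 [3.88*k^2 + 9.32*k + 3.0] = 7.76000000000000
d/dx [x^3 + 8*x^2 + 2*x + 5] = 3*x^2 + 16*x + 2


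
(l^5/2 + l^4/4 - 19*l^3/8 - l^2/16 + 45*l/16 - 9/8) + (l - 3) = l^5/2 + l^4/4 - 19*l^3/8 - l^2/16 + 61*l/16 - 33/8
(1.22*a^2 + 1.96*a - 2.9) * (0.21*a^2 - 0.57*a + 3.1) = 0.2562*a^4 - 0.2838*a^3 + 2.0558*a^2 + 7.729*a - 8.99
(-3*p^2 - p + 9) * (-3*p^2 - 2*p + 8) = 9*p^4 + 9*p^3 - 49*p^2 - 26*p + 72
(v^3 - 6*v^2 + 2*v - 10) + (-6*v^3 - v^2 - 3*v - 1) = -5*v^3 - 7*v^2 - v - 11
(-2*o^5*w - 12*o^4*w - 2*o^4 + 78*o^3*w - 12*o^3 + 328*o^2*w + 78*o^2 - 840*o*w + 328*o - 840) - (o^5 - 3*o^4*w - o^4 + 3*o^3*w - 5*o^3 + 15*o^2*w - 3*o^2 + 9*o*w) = -2*o^5*w - o^5 - 9*o^4*w - o^4 + 75*o^3*w - 7*o^3 + 313*o^2*w + 81*o^2 - 849*o*w + 328*o - 840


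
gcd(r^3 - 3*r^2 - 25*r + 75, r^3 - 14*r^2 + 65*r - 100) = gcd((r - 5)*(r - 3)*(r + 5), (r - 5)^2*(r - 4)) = r - 5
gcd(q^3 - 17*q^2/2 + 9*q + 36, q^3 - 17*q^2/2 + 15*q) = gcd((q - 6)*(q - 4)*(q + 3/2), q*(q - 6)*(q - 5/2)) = q - 6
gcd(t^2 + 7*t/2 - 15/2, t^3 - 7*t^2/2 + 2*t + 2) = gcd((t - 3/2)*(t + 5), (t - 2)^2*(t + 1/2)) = 1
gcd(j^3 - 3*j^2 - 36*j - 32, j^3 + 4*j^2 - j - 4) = j^2 + 5*j + 4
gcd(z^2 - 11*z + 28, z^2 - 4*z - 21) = z - 7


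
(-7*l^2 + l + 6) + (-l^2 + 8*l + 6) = -8*l^2 + 9*l + 12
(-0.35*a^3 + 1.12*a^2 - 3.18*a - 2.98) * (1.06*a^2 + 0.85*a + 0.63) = -0.371*a^5 + 0.8897*a^4 - 2.6393*a^3 - 5.1562*a^2 - 4.5364*a - 1.8774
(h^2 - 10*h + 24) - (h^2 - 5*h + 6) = 18 - 5*h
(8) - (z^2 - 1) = 9 - z^2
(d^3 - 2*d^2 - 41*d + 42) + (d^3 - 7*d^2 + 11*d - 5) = 2*d^3 - 9*d^2 - 30*d + 37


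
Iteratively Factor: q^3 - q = (q)*(q^2 - 1) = q*(q - 1)*(q + 1)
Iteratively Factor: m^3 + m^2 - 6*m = (m - 2)*(m^2 + 3*m) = (m - 2)*(m + 3)*(m)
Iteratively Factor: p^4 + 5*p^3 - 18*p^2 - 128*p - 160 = (p + 4)*(p^3 + p^2 - 22*p - 40) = (p + 2)*(p + 4)*(p^2 - p - 20) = (p + 2)*(p + 4)^2*(p - 5)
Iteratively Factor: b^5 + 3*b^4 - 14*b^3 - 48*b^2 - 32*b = (b - 4)*(b^4 + 7*b^3 + 14*b^2 + 8*b) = (b - 4)*(b + 2)*(b^3 + 5*b^2 + 4*b) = b*(b - 4)*(b + 2)*(b^2 + 5*b + 4) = b*(b - 4)*(b + 2)*(b + 4)*(b + 1)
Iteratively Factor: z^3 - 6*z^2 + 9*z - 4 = (z - 1)*(z^2 - 5*z + 4) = (z - 1)^2*(z - 4)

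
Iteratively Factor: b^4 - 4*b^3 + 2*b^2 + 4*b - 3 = (b - 1)*(b^3 - 3*b^2 - b + 3) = (b - 3)*(b - 1)*(b^2 - 1) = (b - 3)*(b - 1)*(b + 1)*(b - 1)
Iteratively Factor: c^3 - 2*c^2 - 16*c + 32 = (c - 4)*(c^2 + 2*c - 8) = (c - 4)*(c + 4)*(c - 2)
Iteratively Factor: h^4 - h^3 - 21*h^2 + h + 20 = (h - 1)*(h^3 - 21*h - 20) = (h - 5)*(h - 1)*(h^2 + 5*h + 4) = (h - 5)*(h - 1)*(h + 1)*(h + 4)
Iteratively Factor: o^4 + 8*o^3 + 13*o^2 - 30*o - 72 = (o - 2)*(o^3 + 10*o^2 + 33*o + 36) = (o - 2)*(o + 3)*(o^2 + 7*o + 12) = (o - 2)*(o + 3)^2*(o + 4)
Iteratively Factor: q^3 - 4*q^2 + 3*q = (q)*(q^2 - 4*q + 3) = q*(q - 3)*(q - 1)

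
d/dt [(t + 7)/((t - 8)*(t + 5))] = (-t^2 - 14*t - 19)/(t^4 - 6*t^3 - 71*t^2 + 240*t + 1600)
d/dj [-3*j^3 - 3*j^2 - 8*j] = -9*j^2 - 6*j - 8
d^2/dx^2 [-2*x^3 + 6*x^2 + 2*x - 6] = 12 - 12*x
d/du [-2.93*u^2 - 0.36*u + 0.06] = -5.86*u - 0.36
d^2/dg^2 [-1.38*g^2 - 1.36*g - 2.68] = -2.76000000000000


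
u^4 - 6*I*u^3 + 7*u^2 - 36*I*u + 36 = (u - 6*I)*(u - 3*I)*(u + I)*(u + 2*I)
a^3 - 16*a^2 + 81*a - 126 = (a - 7)*(a - 6)*(a - 3)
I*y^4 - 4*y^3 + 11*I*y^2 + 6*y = y*(y - I)*(y + 6*I)*(I*y + 1)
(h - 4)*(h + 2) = h^2 - 2*h - 8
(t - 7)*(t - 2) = t^2 - 9*t + 14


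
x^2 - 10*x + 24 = (x - 6)*(x - 4)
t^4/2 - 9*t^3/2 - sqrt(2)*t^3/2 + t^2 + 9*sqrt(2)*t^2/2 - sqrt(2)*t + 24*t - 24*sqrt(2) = (t/2 + 1)*(t - 8)*(t - 3)*(t - sqrt(2))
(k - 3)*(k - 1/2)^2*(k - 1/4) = k^4 - 17*k^3/4 + 17*k^2/4 - 25*k/16 + 3/16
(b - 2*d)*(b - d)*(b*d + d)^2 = b^4*d^2 - 3*b^3*d^3 + 2*b^3*d^2 + 2*b^2*d^4 - 6*b^2*d^3 + b^2*d^2 + 4*b*d^4 - 3*b*d^3 + 2*d^4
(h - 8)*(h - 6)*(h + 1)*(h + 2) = h^4 - 11*h^3 + 8*h^2 + 116*h + 96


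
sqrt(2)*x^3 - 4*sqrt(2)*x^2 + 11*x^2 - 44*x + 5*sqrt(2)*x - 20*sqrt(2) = (x - 4)*(x + 5*sqrt(2))*(sqrt(2)*x + 1)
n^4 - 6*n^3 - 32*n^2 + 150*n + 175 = (n - 7)*(n - 5)*(n + 1)*(n + 5)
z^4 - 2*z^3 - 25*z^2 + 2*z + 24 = (z - 6)*(z - 1)*(z + 1)*(z + 4)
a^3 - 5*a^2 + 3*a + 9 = (a - 3)^2*(a + 1)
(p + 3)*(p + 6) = p^2 + 9*p + 18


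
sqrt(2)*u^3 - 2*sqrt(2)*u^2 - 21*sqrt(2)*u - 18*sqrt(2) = (u - 6)*(u + 3)*(sqrt(2)*u + sqrt(2))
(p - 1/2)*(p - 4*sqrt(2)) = p^2 - 4*sqrt(2)*p - p/2 + 2*sqrt(2)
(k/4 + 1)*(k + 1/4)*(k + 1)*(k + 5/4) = k^4/4 + 13*k^3/8 + 189*k^2/64 + 121*k/64 + 5/16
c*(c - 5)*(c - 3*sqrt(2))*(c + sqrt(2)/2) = c^4 - 5*c^3 - 5*sqrt(2)*c^3/2 - 3*c^2 + 25*sqrt(2)*c^2/2 + 15*c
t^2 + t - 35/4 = (t - 5/2)*(t + 7/2)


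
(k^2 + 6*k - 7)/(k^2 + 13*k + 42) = (k - 1)/(k + 6)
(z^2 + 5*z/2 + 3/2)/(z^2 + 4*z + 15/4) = 2*(z + 1)/(2*z + 5)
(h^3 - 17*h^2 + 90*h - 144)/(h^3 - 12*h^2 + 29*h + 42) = (h^2 - 11*h + 24)/(h^2 - 6*h - 7)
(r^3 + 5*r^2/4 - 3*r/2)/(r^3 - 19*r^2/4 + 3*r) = (r + 2)/(r - 4)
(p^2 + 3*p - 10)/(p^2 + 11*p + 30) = (p - 2)/(p + 6)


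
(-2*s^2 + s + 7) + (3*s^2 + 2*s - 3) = s^2 + 3*s + 4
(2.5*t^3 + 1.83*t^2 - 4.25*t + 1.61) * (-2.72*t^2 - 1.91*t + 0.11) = -6.8*t^5 - 9.7526*t^4 + 8.3397*t^3 + 3.9396*t^2 - 3.5426*t + 0.1771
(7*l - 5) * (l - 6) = 7*l^2 - 47*l + 30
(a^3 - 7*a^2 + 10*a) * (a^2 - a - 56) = a^5 - 8*a^4 - 39*a^3 + 382*a^2 - 560*a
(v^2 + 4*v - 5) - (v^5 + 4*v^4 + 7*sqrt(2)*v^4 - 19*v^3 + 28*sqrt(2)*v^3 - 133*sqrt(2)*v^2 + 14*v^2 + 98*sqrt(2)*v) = -v^5 - 7*sqrt(2)*v^4 - 4*v^4 - 28*sqrt(2)*v^3 + 19*v^3 - 13*v^2 + 133*sqrt(2)*v^2 - 98*sqrt(2)*v + 4*v - 5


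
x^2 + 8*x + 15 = (x + 3)*(x + 5)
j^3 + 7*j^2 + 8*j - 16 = (j - 1)*(j + 4)^2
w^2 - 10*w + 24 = (w - 6)*(w - 4)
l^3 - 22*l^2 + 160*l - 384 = (l - 8)^2*(l - 6)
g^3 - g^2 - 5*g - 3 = (g - 3)*(g + 1)^2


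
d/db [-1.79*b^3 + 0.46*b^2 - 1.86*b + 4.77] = -5.37*b^2 + 0.92*b - 1.86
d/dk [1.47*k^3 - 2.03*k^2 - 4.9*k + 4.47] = 4.41*k^2 - 4.06*k - 4.9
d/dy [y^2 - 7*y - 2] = 2*y - 7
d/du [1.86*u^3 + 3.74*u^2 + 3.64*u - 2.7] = 5.58*u^2 + 7.48*u + 3.64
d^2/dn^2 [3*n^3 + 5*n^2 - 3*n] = 18*n + 10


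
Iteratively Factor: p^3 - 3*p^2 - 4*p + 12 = (p + 2)*(p^2 - 5*p + 6) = (p - 3)*(p + 2)*(p - 2)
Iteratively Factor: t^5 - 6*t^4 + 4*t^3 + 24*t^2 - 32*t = (t + 2)*(t^4 - 8*t^3 + 20*t^2 - 16*t) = t*(t + 2)*(t^3 - 8*t^2 + 20*t - 16) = t*(t - 4)*(t + 2)*(t^2 - 4*t + 4) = t*(t - 4)*(t - 2)*(t + 2)*(t - 2)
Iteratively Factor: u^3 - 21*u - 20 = (u - 5)*(u^2 + 5*u + 4) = (u - 5)*(u + 1)*(u + 4)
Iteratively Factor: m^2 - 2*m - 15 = (m - 5)*(m + 3)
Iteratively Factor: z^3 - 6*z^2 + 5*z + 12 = (z + 1)*(z^2 - 7*z + 12) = (z - 4)*(z + 1)*(z - 3)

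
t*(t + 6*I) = t^2 + 6*I*t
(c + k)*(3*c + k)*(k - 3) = 3*c^2*k - 9*c^2 + 4*c*k^2 - 12*c*k + k^3 - 3*k^2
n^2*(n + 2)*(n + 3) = n^4 + 5*n^3 + 6*n^2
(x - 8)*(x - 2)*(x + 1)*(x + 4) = x^4 - 5*x^3 - 30*x^2 + 40*x + 64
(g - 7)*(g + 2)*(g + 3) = g^3 - 2*g^2 - 29*g - 42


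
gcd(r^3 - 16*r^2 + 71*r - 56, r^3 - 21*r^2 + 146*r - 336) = r^2 - 15*r + 56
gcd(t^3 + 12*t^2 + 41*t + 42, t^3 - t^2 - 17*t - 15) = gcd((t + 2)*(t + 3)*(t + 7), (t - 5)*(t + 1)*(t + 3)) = t + 3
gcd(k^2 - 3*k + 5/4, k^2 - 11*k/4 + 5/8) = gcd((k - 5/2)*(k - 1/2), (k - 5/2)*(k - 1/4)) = k - 5/2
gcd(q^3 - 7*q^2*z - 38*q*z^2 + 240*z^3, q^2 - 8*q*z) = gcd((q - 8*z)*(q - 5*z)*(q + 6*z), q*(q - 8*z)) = -q + 8*z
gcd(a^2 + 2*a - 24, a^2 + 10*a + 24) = a + 6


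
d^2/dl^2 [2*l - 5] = 0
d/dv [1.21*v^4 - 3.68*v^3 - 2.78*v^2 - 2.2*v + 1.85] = 4.84*v^3 - 11.04*v^2 - 5.56*v - 2.2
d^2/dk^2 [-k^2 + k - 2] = -2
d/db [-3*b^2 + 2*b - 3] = 2 - 6*b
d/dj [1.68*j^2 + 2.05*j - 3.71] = 3.36*j + 2.05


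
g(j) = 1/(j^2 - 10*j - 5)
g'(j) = (10 - 2*j)/(j^2 - 10*j - 5)^2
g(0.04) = -0.19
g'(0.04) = 0.34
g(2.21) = -0.05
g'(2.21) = 0.01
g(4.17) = -0.03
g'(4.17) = 0.00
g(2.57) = -0.04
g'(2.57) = 0.01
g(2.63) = -0.04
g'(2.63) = 0.01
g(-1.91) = 0.06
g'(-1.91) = 0.04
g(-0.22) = -0.36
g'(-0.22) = 1.38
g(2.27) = -0.04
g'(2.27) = 0.01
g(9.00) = -0.07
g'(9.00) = -0.04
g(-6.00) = 0.01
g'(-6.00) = 0.00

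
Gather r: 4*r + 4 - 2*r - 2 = 2*r + 2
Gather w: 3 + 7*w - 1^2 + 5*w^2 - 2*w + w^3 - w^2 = w^3 + 4*w^2 + 5*w + 2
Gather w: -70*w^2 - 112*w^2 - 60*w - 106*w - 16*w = -182*w^2 - 182*w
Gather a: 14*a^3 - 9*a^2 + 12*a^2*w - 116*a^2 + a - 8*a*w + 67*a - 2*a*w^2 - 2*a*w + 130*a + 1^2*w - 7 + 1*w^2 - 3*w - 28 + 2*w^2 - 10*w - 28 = 14*a^3 + a^2*(12*w - 125) + a*(-2*w^2 - 10*w + 198) + 3*w^2 - 12*w - 63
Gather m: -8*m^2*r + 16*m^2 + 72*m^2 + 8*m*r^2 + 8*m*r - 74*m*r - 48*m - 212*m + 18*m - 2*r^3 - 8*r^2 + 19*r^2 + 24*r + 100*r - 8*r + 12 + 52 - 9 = m^2*(88 - 8*r) + m*(8*r^2 - 66*r - 242) - 2*r^3 + 11*r^2 + 116*r + 55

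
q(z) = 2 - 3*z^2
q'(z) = -6*z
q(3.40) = -32.68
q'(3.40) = -20.40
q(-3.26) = -29.88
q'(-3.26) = 19.56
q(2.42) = -15.57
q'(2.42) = -14.52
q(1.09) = -1.56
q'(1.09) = -6.54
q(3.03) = -25.54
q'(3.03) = -18.18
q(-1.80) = -7.72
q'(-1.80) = 10.80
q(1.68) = -6.47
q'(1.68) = -10.08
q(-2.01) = -10.12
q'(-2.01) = 12.06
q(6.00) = -106.00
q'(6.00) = -36.00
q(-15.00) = -673.00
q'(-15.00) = 90.00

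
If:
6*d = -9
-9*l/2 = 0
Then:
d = -3/2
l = 0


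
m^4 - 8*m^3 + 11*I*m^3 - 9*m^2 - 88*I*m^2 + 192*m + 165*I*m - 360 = (m - 5)*(m - 3)*(m + 3*I)*(m + 8*I)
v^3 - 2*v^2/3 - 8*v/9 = v*(v - 4/3)*(v + 2/3)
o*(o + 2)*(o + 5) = o^3 + 7*o^2 + 10*o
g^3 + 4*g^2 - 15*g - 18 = (g - 3)*(g + 1)*(g + 6)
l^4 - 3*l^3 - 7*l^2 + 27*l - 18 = (l - 3)*(l - 2)*(l - 1)*(l + 3)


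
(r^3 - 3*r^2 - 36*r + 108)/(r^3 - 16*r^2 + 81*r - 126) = (r + 6)/(r - 7)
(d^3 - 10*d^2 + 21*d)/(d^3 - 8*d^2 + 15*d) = (d - 7)/(d - 5)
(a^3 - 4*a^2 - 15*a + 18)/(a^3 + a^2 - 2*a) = (a^2 - 3*a - 18)/(a*(a + 2))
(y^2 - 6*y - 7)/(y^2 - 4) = (y^2 - 6*y - 7)/(y^2 - 4)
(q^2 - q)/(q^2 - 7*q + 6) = q/(q - 6)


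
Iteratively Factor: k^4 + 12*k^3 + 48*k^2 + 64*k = (k)*(k^3 + 12*k^2 + 48*k + 64) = k*(k + 4)*(k^2 + 8*k + 16) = k*(k + 4)^2*(k + 4)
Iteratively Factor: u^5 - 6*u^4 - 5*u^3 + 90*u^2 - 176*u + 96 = (u - 1)*(u^4 - 5*u^3 - 10*u^2 + 80*u - 96) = (u - 1)*(u + 4)*(u^3 - 9*u^2 + 26*u - 24) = (u - 3)*(u - 1)*(u + 4)*(u^2 - 6*u + 8) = (u - 3)*(u - 2)*(u - 1)*(u + 4)*(u - 4)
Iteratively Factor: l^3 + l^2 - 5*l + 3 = (l + 3)*(l^2 - 2*l + 1) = (l - 1)*(l + 3)*(l - 1)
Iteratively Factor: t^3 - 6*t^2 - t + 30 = (t + 2)*(t^2 - 8*t + 15) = (t - 3)*(t + 2)*(t - 5)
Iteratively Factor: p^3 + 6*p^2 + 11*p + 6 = (p + 3)*(p^2 + 3*p + 2) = (p + 1)*(p + 3)*(p + 2)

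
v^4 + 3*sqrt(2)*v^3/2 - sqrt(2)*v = v*(v - sqrt(2)/2)*(v + sqrt(2))^2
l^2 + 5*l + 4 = (l + 1)*(l + 4)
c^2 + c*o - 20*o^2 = (c - 4*o)*(c + 5*o)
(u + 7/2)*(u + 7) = u^2 + 21*u/2 + 49/2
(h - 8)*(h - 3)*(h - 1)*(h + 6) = h^4 - 6*h^3 - 37*h^2 + 186*h - 144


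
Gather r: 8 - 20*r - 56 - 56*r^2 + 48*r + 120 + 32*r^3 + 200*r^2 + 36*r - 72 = 32*r^3 + 144*r^2 + 64*r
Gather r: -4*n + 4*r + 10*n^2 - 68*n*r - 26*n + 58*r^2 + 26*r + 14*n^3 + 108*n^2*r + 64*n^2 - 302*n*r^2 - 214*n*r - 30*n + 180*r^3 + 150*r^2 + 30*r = 14*n^3 + 74*n^2 - 60*n + 180*r^3 + r^2*(208 - 302*n) + r*(108*n^2 - 282*n + 60)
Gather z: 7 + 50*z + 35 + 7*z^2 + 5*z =7*z^2 + 55*z + 42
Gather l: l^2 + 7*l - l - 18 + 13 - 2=l^2 + 6*l - 7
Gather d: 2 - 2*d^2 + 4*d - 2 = -2*d^2 + 4*d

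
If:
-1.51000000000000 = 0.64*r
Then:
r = -2.36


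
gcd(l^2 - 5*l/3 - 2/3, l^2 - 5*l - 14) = 1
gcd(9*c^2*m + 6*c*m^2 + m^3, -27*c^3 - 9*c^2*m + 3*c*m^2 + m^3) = 9*c^2 + 6*c*m + m^2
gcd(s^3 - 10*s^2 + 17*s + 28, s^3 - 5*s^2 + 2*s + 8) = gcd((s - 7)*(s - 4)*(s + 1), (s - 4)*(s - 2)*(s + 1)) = s^2 - 3*s - 4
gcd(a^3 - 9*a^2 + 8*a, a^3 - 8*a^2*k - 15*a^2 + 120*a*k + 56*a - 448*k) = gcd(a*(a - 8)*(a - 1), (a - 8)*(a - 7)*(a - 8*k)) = a - 8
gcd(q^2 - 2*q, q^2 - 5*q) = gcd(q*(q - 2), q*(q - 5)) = q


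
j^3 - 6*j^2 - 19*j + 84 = (j - 7)*(j - 3)*(j + 4)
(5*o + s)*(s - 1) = 5*o*s - 5*o + s^2 - s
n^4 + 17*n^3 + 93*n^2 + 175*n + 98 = (n + 1)*(n + 2)*(n + 7)^2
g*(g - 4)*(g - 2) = g^3 - 6*g^2 + 8*g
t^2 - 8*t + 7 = (t - 7)*(t - 1)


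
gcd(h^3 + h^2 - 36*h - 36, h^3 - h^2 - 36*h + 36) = h^2 - 36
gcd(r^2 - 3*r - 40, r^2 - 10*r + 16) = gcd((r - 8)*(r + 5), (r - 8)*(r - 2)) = r - 8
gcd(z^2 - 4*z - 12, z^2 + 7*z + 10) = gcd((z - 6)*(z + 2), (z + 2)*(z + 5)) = z + 2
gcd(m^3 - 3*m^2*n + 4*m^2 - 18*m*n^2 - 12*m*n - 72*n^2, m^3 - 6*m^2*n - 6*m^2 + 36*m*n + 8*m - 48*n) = m - 6*n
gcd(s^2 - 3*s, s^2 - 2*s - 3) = s - 3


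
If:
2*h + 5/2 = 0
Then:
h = -5/4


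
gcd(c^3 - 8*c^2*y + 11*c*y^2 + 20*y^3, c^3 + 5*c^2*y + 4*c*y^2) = c + y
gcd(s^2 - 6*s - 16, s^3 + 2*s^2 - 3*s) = 1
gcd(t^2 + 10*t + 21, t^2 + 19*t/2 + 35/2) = t + 7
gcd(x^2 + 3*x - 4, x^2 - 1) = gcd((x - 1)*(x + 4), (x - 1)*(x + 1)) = x - 1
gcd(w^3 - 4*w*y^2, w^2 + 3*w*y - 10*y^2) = -w + 2*y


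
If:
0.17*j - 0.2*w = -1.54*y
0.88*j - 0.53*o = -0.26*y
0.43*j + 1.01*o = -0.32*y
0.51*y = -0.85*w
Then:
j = 0.00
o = 0.00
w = 0.00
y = 0.00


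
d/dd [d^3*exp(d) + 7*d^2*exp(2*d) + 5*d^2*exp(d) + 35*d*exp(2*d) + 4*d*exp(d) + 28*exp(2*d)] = (d^3 + 14*d^2*exp(d) + 8*d^2 + 84*d*exp(d) + 14*d + 91*exp(d) + 4)*exp(d)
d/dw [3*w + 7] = 3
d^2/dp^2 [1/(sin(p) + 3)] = (3*sin(p) + cos(p)^2 + 1)/(sin(p) + 3)^3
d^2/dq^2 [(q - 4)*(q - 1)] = 2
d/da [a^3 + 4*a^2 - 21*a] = 3*a^2 + 8*a - 21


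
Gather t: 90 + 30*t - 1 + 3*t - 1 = 33*t + 88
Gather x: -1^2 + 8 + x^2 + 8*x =x^2 + 8*x + 7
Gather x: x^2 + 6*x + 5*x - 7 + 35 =x^2 + 11*x + 28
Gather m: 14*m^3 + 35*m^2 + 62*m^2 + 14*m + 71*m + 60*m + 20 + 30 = 14*m^3 + 97*m^2 + 145*m + 50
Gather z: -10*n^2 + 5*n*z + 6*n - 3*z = -10*n^2 + 6*n + z*(5*n - 3)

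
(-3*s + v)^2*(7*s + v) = 63*s^3 - 33*s^2*v + s*v^2 + v^3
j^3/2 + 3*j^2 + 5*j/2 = j*(j/2 + 1/2)*(j + 5)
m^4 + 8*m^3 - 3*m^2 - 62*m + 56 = (m - 2)*(m - 1)*(m + 4)*(m + 7)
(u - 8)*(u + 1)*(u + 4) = u^3 - 3*u^2 - 36*u - 32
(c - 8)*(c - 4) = c^2 - 12*c + 32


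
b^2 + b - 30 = (b - 5)*(b + 6)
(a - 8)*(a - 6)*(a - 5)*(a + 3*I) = a^4 - 19*a^3 + 3*I*a^3 + 118*a^2 - 57*I*a^2 - 240*a + 354*I*a - 720*I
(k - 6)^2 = k^2 - 12*k + 36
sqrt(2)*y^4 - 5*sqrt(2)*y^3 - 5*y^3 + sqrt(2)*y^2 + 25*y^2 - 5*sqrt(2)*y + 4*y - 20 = (y - 5)*(y - 2*sqrt(2))*(y - sqrt(2))*(sqrt(2)*y + 1)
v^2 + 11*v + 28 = (v + 4)*(v + 7)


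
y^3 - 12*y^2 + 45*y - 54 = (y - 6)*(y - 3)^2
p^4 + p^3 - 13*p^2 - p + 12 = (p - 3)*(p - 1)*(p + 1)*(p + 4)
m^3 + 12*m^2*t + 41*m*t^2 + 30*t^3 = (m + t)*(m + 5*t)*(m + 6*t)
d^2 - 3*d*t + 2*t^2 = (d - 2*t)*(d - t)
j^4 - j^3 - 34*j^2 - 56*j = j*(j - 7)*(j + 2)*(j + 4)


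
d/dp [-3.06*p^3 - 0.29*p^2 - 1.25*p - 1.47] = -9.18*p^2 - 0.58*p - 1.25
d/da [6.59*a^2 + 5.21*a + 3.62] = 13.18*a + 5.21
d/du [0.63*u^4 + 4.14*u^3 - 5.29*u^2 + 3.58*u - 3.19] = 2.52*u^3 + 12.42*u^2 - 10.58*u + 3.58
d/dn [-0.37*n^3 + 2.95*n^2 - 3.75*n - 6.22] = -1.11*n^2 + 5.9*n - 3.75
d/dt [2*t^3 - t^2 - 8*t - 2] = 6*t^2 - 2*t - 8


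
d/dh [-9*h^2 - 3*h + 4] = -18*h - 3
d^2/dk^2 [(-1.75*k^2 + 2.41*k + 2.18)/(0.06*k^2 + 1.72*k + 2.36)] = (6.93889390390723e-18*k^4 + 0.378552*k^3 + 1.533888*k^2 - 0.697680000000002*k - 26.777696)/(0.000216*k^6 + 0.018576*k^5 + 0.558*k^4 + 6.54976*k^3 + 21.948*k^2 + 28.739136*k + 13.144256)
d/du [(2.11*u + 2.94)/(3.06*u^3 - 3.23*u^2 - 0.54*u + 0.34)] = (-12.9132*u^3 - 20.1739*u^2 + 18.9924*u + 2.305)/(9.3636*u^6 - 19.7676*u^5 + 7.1281*u^4 + 5.5692*u^3 - 1.9048*u^2 - 0.3672*u + 0.1156)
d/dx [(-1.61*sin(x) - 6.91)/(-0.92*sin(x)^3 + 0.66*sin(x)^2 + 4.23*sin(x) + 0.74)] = (-2.9624*sin(x)^3 - 18.009*sin(x)^2 + 9.1212*sin(x) + 28.0379)*cos(x)/(0.8464*sin(x)^6 - 1.2144*sin(x)^5 - 7.3476*sin(x)^4 + 4.222*sin(x)^3 + 18.8697*sin(x)^2 + 6.2604*sin(x) + 0.5476)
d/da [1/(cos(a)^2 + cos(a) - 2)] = (2*cos(a) + 1)*sin(a)/(cos(a)^2 + cos(a) - 2)^2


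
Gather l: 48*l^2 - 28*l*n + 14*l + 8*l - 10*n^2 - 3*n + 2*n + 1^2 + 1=48*l^2 + l*(22 - 28*n) - 10*n^2 - n + 2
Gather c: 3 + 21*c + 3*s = 21*c + 3*s + 3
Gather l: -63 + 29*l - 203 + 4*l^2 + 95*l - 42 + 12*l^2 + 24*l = 16*l^2 + 148*l - 308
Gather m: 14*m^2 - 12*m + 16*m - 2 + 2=14*m^2 + 4*m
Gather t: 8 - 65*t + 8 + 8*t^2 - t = 8*t^2 - 66*t + 16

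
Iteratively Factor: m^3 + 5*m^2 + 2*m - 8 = (m + 2)*(m^2 + 3*m - 4) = (m - 1)*(m + 2)*(m + 4)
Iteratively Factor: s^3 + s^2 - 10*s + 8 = (s + 4)*(s^2 - 3*s + 2) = (s - 2)*(s + 4)*(s - 1)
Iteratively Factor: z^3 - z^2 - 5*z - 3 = (z + 1)*(z^2 - 2*z - 3) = (z - 3)*(z + 1)*(z + 1)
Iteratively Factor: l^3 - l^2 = (l)*(l^2 - l) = l^2*(l - 1)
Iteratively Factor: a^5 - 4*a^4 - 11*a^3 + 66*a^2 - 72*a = (a - 3)*(a^4 - a^3 - 14*a^2 + 24*a) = a*(a - 3)*(a^3 - a^2 - 14*a + 24) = a*(a - 3)*(a - 2)*(a^2 + a - 12) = a*(a - 3)*(a - 2)*(a + 4)*(a - 3)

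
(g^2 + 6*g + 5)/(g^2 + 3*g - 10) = (g + 1)/(g - 2)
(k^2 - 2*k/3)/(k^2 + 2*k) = (k - 2/3)/(k + 2)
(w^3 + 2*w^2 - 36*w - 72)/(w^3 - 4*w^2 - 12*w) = (w + 6)/w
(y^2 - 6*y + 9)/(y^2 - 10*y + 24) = (y^2 - 6*y + 9)/(y^2 - 10*y + 24)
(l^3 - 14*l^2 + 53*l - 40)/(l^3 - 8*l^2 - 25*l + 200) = (l - 1)/(l + 5)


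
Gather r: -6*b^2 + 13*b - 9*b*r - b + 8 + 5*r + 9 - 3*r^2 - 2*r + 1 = -6*b^2 + 12*b - 3*r^2 + r*(3 - 9*b) + 18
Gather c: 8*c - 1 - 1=8*c - 2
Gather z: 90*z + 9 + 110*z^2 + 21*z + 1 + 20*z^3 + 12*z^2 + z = 20*z^3 + 122*z^2 + 112*z + 10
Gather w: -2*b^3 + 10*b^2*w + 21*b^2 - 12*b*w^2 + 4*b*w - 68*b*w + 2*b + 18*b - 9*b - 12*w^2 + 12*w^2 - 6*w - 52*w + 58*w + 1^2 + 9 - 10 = -2*b^3 + 21*b^2 - 12*b*w^2 + 11*b + w*(10*b^2 - 64*b)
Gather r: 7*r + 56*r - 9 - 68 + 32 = 63*r - 45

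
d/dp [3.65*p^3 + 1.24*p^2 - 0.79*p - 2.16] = 10.95*p^2 + 2.48*p - 0.79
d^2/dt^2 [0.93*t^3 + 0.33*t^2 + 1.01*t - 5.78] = 5.58*t + 0.66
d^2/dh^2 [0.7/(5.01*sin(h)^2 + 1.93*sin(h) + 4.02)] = (-70.28028*sin(h)^4 - 20.30553*sin(h)^3 + 159.20555*sin(h)^2 + 46.04208*sin(h) - 22.98142)/(5.01*sin(h)^2 + 1.93*sin(h) + 4.02)^3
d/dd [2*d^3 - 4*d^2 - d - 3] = 6*d^2 - 8*d - 1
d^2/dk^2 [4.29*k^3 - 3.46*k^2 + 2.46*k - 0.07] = 25.74*k - 6.92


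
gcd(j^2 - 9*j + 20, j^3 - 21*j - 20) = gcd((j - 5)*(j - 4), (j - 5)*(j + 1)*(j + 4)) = j - 5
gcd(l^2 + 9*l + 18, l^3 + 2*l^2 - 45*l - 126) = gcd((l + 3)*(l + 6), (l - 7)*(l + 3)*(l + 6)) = l^2 + 9*l + 18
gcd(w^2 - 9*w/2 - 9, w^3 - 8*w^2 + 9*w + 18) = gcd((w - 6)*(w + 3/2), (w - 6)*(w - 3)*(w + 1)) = w - 6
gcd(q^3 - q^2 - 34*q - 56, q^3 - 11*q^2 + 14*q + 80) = q + 2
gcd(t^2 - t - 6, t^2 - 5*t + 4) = 1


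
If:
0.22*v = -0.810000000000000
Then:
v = -3.68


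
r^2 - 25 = (r - 5)*(r + 5)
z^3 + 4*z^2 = z^2*(z + 4)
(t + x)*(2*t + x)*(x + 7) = 2*t^2*x + 14*t^2 + 3*t*x^2 + 21*t*x + x^3 + 7*x^2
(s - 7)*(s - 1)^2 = s^3 - 9*s^2 + 15*s - 7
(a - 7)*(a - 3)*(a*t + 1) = a^3*t - 10*a^2*t + a^2 + 21*a*t - 10*a + 21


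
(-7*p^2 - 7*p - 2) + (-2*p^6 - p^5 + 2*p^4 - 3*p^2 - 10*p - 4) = -2*p^6 - p^5 + 2*p^4 - 10*p^2 - 17*p - 6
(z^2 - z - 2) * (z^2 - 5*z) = z^4 - 6*z^3 + 3*z^2 + 10*z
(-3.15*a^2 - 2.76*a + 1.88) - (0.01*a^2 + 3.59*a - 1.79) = -3.16*a^2 - 6.35*a + 3.67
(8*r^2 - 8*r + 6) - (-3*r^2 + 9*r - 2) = 11*r^2 - 17*r + 8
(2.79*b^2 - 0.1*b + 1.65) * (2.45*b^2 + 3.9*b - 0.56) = 6.8355*b^4 + 10.636*b^3 + 2.0901*b^2 + 6.491*b - 0.924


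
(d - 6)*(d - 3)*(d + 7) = d^3 - 2*d^2 - 45*d + 126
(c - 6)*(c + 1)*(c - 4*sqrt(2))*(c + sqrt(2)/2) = c^4 - 5*c^3 - 7*sqrt(2)*c^3/2 - 10*c^2 + 35*sqrt(2)*c^2/2 + 20*c + 21*sqrt(2)*c + 24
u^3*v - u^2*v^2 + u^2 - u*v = u*(u - v)*(u*v + 1)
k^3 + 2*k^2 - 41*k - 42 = (k - 6)*(k + 1)*(k + 7)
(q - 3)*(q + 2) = q^2 - q - 6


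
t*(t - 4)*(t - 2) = t^3 - 6*t^2 + 8*t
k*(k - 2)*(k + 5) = k^3 + 3*k^2 - 10*k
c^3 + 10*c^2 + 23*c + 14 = (c + 1)*(c + 2)*(c + 7)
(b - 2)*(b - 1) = b^2 - 3*b + 2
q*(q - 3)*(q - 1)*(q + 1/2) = q^4 - 7*q^3/2 + q^2 + 3*q/2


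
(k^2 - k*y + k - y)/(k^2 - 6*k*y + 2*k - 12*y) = (k^2 - k*y + k - y)/(k^2 - 6*k*y + 2*k - 12*y)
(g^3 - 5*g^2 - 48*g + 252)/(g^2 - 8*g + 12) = (g^2 + g - 42)/(g - 2)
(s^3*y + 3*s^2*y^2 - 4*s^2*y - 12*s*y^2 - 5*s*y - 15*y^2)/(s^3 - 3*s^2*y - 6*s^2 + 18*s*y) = y*(s^3 + 3*s^2*y - 4*s^2 - 12*s*y - 5*s - 15*y)/(s*(s^2 - 3*s*y - 6*s + 18*y))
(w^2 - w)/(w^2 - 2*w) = (w - 1)/(w - 2)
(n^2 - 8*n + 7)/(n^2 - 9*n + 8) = (n - 7)/(n - 8)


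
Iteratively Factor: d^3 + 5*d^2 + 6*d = (d)*(d^2 + 5*d + 6) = d*(d + 2)*(d + 3)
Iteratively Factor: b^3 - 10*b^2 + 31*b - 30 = (b - 3)*(b^2 - 7*b + 10) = (b - 3)*(b - 2)*(b - 5)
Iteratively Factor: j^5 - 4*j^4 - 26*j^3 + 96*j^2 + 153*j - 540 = (j - 5)*(j^4 + j^3 - 21*j^2 - 9*j + 108) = (j - 5)*(j + 4)*(j^3 - 3*j^2 - 9*j + 27) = (j - 5)*(j - 3)*(j + 4)*(j^2 - 9) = (j - 5)*(j - 3)*(j + 3)*(j + 4)*(j - 3)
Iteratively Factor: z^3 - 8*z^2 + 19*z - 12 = (z - 3)*(z^2 - 5*z + 4) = (z - 4)*(z - 3)*(z - 1)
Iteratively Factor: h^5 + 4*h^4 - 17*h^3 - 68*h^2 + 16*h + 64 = (h - 4)*(h^4 + 8*h^3 + 15*h^2 - 8*h - 16) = (h - 4)*(h + 4)*(h^3 + 4*h^2 - h - 4) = (h - 4)*(h + 4)^2*(h^2 - 1) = (h - 4)*(h + 1)*(h + 4)^2*(h - 1)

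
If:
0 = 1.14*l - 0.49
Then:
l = 0.43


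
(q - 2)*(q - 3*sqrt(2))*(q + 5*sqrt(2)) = q^3 - 2*q^2 + 2*sqrt(2)*q^2 - 30*q - 4*sqrt(2)*q + 60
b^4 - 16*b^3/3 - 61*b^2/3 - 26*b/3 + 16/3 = (b - 8)*(b - 1/3)*(b + 1)*(b + 2)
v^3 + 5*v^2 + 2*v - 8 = (v - 1)*(v + 2)*(v + 4)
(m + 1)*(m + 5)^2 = m^3 + 11*m^2 + 35*m + 25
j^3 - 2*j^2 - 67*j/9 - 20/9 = (j - 4)*(j + 1/3)*(j + 5/3)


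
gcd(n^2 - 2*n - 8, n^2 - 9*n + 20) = n - 4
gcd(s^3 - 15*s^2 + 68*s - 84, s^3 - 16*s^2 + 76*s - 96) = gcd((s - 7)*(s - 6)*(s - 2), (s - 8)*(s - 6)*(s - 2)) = s^2 - 8*s + 12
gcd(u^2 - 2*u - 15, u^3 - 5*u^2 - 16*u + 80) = u - 5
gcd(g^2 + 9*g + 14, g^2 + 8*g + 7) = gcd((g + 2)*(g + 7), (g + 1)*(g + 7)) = g + 7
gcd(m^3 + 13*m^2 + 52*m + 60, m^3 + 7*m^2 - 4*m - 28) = m + 2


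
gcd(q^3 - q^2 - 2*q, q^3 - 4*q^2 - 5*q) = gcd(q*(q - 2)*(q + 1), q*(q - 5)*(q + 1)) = q^2 + q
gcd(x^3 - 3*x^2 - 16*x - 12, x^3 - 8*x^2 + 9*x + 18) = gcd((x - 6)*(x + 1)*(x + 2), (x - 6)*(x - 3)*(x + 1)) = x^2 - 5*x - 6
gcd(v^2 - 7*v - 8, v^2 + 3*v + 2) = v + 1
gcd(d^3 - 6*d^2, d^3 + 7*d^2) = d^2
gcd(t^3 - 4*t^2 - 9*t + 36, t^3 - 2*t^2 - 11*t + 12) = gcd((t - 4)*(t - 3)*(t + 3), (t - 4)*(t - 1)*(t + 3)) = t^2 - t - 12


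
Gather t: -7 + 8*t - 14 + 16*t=24*t - 21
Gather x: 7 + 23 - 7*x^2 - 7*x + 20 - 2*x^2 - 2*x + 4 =-9*x^2 - 9*x + 54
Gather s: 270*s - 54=270*s - 54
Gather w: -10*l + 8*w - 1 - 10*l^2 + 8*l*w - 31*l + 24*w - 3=-10*l^2 - 41*l + w*(8*l + 32) - 4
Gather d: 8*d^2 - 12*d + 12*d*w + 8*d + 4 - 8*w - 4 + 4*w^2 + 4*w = 8*d^2 + d*(12*w - 4) + 4*w^2 - 4*w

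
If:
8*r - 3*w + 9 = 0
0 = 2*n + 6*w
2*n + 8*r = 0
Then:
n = 9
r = -9/4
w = -3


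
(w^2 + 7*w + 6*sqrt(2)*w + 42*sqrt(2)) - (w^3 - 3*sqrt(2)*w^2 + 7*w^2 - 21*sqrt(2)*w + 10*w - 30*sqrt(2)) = -w^3 - 6*w^2 + 3*sqrt(2)*w^2 - 3*w + 27*sqrt(2)*w + 72*sqrt(2)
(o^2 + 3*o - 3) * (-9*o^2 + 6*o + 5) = -9*o^4 - 21*o^3 + 50*o^2 - 3*o - 15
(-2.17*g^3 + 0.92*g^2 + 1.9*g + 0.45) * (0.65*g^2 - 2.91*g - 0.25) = -1.4105*g^5 + 6.9127*g^4 - 0.899700000000001*g^3 - 5.4665*g^2 - 1.7845*g - 0.1125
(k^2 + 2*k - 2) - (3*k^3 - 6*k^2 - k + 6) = -3*k^3 + 7*k^2 + 3*k - 8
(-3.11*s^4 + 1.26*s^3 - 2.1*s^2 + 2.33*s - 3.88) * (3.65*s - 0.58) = -11.3515*s^5 + 6.4028*s^4 - 8.3958*s^3 + 9.7225*s^2 - 15.5134*s + 2.2504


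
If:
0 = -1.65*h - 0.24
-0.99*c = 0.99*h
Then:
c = 0.15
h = -0.15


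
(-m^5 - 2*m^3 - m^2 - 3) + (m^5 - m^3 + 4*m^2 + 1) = -3*m^3 + 3*m^2 - 2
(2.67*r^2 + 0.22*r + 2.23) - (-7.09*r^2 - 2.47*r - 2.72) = 9.76*r^2 + 2.69*r + 4.95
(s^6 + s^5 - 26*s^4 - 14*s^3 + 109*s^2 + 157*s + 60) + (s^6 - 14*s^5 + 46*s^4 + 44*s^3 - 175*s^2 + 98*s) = 2*s^6 - 13*s^5 + 20*s^4 + 30*s^3 - 66*s^2 + 255*s + 60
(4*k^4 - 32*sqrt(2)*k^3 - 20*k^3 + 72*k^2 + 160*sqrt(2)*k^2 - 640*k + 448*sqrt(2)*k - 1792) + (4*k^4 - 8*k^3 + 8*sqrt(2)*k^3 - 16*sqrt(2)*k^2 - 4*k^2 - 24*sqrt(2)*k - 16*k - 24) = 8*k^4 - 24*sqrt(2)*k^3 - 28*k^3 + 68*k^2 + 144*sqrt(2)*k^2 - 656*k + 424*sqrt(2)*k - 1816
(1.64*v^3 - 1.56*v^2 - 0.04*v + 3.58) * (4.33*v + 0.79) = 7.1012*v^4 - 5.4592*v^3 - 1.4056*v^2 + 15.4698*v + 2.8282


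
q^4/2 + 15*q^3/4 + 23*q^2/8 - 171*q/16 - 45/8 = (q/2 + 1/4)*(q - 3/2)*(q + 5/2)*(q + 6)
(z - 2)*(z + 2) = z^2 - 4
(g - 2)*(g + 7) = g^2 + 5*g - 14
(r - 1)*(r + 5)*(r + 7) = r^3 + 11*r^2 + 23*r - 35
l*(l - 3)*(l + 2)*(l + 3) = l^4 + 2*l^3 - 9*l^2 - 18*l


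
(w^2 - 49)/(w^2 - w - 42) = (w + 7)/(w + 6)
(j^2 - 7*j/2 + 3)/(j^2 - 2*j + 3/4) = 2*(j - 2)/(2*j - 1)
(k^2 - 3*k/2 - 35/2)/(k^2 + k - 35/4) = 2*(k - 5)/(2*k - 5)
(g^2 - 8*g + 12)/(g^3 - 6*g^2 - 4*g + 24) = 1/(g + 2)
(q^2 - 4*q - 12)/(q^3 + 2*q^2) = (q - 6)/q^2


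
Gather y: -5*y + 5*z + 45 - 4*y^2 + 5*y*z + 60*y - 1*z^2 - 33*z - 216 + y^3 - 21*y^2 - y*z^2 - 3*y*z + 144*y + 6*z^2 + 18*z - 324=y^3 - 25*y^2 + y*(-z^2 + 2*z + 199) + 5*z^2 - 10*z - 495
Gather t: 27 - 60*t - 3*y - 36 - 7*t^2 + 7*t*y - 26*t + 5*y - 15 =-7*t^2 + t*(7*y - 86) + 2*y - 24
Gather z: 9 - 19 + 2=-8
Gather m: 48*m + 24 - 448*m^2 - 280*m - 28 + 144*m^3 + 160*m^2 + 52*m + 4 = 144*m^3 - 288*m^2 - 180*m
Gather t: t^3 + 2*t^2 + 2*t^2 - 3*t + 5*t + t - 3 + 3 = t^3 + 4*t^2 + 3*t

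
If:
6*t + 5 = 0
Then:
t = -5/6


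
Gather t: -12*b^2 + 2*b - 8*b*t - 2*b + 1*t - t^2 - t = -12*b^2 - 8*b*t - t^2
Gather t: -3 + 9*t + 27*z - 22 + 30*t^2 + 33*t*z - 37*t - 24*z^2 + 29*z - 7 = 30*t^2 + t*(33*z - 28) - 24*z^2 + 56*z - 32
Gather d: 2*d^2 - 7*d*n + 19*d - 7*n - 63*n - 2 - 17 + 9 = 2*d^2 + d*(19 - 7*n) - 70*n - 10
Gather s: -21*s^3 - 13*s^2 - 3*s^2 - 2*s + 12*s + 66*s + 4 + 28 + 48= -21*s^3 - 16*s^2 + 76*s + 80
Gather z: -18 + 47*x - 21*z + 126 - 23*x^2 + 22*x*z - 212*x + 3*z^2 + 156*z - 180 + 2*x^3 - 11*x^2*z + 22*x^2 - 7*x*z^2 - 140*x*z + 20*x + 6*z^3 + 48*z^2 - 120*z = 2*x^3 - x^2 - 145*x + 6*z^3 + z^2*(51 - 7*x) + z*(-11*x^2 - 118*x + 15) - 72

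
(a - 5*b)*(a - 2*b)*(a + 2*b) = a^3 - 5*a^2*b - 4*a*b^2 + 20*b^3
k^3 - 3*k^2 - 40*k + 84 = (k - 7)*(k - 2)*(k + 6)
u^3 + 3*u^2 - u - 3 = (u - 1)*(u + 1)*(u + 3)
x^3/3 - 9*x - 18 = (x/3 + 1)*(x - 6)*(x + 3)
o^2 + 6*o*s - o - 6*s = (o - 1)*(o + 6*s)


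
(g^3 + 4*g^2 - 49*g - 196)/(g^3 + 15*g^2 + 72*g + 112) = (g - 7)/(g + 4)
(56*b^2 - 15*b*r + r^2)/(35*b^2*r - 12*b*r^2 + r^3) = (-8*b + r)/(r*(-5*b + r))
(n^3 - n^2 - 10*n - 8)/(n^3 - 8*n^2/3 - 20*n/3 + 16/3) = 3*(n + 1)/(3*n - 2)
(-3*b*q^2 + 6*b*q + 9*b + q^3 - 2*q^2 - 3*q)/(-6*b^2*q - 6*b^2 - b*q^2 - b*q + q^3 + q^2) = (q - 3)/(2*b + q)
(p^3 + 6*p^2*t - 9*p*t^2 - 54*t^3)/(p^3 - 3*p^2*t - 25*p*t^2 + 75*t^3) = (p^2 + 9*p*t + 18*t^2)/(p^2 - 25*t^2)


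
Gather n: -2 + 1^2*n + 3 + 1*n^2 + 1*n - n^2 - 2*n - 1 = 0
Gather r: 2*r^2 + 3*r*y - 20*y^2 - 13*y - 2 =2*r^2 + 3*r*y - 20*y^2 - 13*y - 2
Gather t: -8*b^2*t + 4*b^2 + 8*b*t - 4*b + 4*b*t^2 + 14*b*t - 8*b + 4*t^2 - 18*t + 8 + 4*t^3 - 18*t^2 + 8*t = 4*b^2 - 12*b + 4*t^3 + t^2*(4*b - 14) + t*(-8*b^2 + 22*b - 10) + 8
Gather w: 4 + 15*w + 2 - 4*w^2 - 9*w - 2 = -4*w^2 + 6*w + 4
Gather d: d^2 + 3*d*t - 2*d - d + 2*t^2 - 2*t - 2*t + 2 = d^2 + d*(3*t - 3) + 2*t^2 - 4*t + 2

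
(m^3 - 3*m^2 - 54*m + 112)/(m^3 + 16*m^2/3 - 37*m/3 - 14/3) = 3*(m - 8)/(3*m + 1)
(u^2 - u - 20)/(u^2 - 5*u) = (u + 4)/u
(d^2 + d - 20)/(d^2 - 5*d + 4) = (d + 5)/(d - 1)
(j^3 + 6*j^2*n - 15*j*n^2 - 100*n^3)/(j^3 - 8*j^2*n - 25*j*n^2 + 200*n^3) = (j^2 + j*n - 20*n^2)/(j^2 - 13*j*n + 40*n^2)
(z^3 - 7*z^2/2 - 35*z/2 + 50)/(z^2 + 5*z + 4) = (2*z^2 - 15*z + 25)/(2*(z + 1))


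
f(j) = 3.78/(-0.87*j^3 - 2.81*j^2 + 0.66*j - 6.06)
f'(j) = 3.78*(2.61*j^2 + 5.62*j - 0.66)/(-0.87*j^3 - 2.81*j^2 + 0.66*j - 6.06)^2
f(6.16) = -0.01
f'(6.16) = 0.01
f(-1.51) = -0.36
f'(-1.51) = -0.11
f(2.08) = -0.15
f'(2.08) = 0.14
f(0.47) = -0.59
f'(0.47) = 0.23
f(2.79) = -0.08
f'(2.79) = 0.07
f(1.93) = -0.18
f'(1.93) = 0.16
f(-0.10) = -0.61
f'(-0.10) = -0.12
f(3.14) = -0.06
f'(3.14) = 0.05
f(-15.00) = 0.00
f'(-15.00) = 0.00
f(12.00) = -0.00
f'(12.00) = 0.00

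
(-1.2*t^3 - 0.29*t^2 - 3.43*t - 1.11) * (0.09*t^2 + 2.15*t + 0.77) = -0.108*t^5 - 2.6061*t^4 - 1.8562*t^3 - 7.6977*t^2 - 5.0276*t - 0.8547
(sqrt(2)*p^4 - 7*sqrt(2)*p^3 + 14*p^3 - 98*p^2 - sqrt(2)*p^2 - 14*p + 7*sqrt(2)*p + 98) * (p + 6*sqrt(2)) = sqrt(2)*p^5 - 7*sqrt(2)*p^4 + 26*p^4 - 182*p^3 + 83*sqrt(2)*p^3 - 581*sqrt(2)*p^2 - 26*p^2 - 84*sqrt(2)*p + 182*p + 588*sqrt(2)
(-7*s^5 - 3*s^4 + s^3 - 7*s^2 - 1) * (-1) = 7*s^5 + 3*s^4 - s^3 + 7*s^2 + 1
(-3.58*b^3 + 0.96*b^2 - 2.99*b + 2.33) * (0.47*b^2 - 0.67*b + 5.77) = -1.6826*b^5 + 2.8498*b^4 - 22.7051*b^3 + 8.6376*b^2 - 18.8134*b + 13.4441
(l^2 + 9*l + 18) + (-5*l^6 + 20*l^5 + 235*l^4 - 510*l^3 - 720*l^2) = -5*l^6 + 20*l^5 + 235*l^4 - 510*l^3 - 719*l^2 + 9*l + 18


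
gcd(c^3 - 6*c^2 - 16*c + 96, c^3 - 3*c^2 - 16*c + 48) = c^2 - 16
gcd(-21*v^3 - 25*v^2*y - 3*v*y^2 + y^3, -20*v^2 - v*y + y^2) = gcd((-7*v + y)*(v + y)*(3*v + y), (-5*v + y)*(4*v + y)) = 1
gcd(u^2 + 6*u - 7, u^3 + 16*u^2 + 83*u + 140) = u + 7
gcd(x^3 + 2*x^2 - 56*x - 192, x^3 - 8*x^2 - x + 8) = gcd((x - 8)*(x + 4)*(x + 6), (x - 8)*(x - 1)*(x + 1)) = x - 8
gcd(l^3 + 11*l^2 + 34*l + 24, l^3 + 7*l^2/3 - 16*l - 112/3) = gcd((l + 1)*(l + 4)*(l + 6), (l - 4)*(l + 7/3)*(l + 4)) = l + 4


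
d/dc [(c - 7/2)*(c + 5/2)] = 2*c - 1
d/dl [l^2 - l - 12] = 2*l - 1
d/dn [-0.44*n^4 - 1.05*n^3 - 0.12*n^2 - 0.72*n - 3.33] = -1.76*n^3 - 3.15*n^2 - 0.24*n - 0.72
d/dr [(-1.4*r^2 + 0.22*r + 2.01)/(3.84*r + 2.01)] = (-5.376*r^2 - 5.628*r - 7.2762)/(14.7456*r^2 + 15.4368*r + 4.0401)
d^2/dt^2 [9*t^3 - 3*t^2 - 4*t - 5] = 54*t - 6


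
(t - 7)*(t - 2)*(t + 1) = t^3 - 8*t^2 + 5*t + 14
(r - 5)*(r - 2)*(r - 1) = r^3 - 8*r^2 + 17*r - 10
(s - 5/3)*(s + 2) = s^2 + s/3 - 10/3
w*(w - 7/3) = w^2 - 7*w/3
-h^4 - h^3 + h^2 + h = h*(h + 1)*(I*h - I)*(I*h + I)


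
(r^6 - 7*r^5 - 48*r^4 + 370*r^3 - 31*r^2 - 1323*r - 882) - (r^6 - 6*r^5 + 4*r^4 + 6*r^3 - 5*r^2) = -r^5 - 52*r^4 + 364*r^3 - 26*r^2 - 1323*r - 882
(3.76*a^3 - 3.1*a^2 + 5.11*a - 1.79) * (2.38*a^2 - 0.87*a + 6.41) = 8.9488*a^5 - 10.6492*a^4 + 38.9604*a^3 - 28.5769*a^2 + 34.3124*a - 11.4739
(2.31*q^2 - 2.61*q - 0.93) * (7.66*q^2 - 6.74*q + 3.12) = 17.6946*q^4 - 35.562*q^3 + 17.6748*q^2 - 1.875*q - 2.9016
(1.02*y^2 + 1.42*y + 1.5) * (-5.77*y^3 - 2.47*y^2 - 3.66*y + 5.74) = -5.8854*y^5 - 10.7128*y^4 - 15.8956*y^3 - 3.0474*y^2 + 2.6608*y + 8.61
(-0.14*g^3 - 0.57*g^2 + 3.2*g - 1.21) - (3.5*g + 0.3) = -0.14*g^3 - 0.57*g^2 - 0.3*g - 1.51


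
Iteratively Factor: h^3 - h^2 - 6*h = (h - 3)*(h^2 + 2*h) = (h - 3)*(h + 2)*(h)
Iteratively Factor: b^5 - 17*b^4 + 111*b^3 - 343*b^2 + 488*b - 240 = (b - 1)*(b^4 - 16*b^3 + 95*b^2 - 248*b + 240) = (b - 5)*(b - 1)*(b^3 - 11*b^2 + 40*b - 48) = (b - 5)*(b - 4)*(b - 1)*(b^2 - 7*b + 12) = (b - 5)*(b - 4)^2*(b - 1)*(b - 3)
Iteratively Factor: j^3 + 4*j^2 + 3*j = (j)*(j^2 + 4*j + 3) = j*(j + 1)*(j + 3)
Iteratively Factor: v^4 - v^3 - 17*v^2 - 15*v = (v - 5)*(v^3 + 4*v^2 + 3*v) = v*(v - 5)*(v^2 + 4*v + 3) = v*(v - 5)*(v + 3)*(v + 1)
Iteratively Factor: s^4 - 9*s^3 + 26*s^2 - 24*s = (s - 3)*(s^3 - 6*s^2 + 8*s) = (s - 4)*(s - 3)*(s^2 - 2*s) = s*(s - 4)*(s - 3)*(s - 2)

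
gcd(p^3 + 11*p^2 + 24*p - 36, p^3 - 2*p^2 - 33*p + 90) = p + 6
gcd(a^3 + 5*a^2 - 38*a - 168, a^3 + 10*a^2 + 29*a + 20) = a + 4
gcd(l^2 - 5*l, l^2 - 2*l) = l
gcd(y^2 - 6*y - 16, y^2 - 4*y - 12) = y + 2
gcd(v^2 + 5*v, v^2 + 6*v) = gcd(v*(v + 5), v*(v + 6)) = v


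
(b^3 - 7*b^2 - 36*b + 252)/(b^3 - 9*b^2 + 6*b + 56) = (b^2 - 36)/(b^2 - 2*b - 8)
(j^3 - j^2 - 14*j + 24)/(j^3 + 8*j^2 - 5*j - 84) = (j - 2)/(j + 7)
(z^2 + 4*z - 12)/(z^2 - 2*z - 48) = (z - 2)/(z - 8)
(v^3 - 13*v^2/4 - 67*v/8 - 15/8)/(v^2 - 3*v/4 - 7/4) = (-8*v^3 + 26*v^2 + 67*v + 15)/(2*(-4*v^2 + 3*v + 7))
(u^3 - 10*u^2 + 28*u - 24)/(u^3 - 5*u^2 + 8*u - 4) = (u - 6)/(u - 1)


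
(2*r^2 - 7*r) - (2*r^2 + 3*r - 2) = 2 - 10*r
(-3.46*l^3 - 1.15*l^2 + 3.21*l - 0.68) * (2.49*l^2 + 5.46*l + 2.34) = -8.6154*l^5 - 21.7551*l^4 - 6.3825*l^3 + 13.1424*l^2 + 3.7986*l - 1.5912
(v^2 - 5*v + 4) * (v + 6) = v^3 + v^2 - 26*v + 24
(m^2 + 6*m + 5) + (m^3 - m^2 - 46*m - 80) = m^3 - 40*m - 75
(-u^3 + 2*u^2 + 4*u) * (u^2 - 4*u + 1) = -u^5 + 6*u^4 - 5*u^3 - 14*u^2 + 4*u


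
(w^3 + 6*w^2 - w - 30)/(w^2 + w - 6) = w + 5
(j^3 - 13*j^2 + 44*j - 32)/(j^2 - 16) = (j^2 - 9*j + 8)/(j + 4)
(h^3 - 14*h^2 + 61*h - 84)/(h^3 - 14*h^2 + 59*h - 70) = (h^2 - 7*h + 12)/(h^2 - 7*h + 10)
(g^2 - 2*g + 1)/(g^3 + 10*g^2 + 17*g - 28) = (g - 1)/(g^2 + 11*g + 28)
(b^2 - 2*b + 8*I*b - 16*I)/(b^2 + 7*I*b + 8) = (b - 2)/(b - I)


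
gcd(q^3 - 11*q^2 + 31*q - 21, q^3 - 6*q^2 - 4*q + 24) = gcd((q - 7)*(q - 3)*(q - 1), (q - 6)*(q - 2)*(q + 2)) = 1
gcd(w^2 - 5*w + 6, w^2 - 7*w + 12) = w - 3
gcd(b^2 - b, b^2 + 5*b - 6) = b - 1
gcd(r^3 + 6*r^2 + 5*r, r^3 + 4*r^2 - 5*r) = r^2 + 5*r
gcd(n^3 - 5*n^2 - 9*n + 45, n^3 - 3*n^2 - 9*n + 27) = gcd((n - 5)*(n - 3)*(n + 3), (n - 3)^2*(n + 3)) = n^2 - 9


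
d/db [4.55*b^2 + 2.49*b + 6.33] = 9.1*b + 2.49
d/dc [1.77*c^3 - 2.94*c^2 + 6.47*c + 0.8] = 5.31*c^2 - 5.88*c + 6.47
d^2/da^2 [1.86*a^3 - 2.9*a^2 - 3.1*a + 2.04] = 11.16*a - 5.8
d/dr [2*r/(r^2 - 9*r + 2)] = 2*(2 - r^2)/(r^4 - 18*r^3 + 85*r^2 - 36*r + 4)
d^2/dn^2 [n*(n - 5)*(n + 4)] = 6*n - 2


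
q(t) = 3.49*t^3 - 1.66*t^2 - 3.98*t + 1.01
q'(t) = 10.47*t^2 - 3.32*t - 3.98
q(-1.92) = -22.17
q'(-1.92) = 40.99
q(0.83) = -1.44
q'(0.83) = 0.48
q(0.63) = -1.28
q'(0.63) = -1.92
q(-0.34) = 2.03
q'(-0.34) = -1.64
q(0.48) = -0.90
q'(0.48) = -3.16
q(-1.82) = -18.28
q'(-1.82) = 36.74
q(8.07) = 1694.98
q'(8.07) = 651.09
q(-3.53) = -159.14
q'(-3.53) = 138.21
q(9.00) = 2374.94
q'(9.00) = 814.21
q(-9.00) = -2641.84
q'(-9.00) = 873.97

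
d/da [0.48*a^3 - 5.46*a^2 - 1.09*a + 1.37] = 1.44*a^2 - 10.92*a - 1.09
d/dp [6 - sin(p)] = -cos(p)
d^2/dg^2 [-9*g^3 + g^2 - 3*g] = 2 - 54*g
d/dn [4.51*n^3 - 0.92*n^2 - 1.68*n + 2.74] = 13.53*n^2 - 1.84*n - 1.68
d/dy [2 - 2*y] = -2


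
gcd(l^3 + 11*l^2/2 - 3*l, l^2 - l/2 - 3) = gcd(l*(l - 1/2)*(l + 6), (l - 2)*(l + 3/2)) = 1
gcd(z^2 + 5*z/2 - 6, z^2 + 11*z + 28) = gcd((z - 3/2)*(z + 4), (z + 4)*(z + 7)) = z + 4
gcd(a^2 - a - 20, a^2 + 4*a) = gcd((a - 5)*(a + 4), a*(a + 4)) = a + 4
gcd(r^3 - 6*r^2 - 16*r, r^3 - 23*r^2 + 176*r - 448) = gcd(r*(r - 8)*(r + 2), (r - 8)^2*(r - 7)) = r - 8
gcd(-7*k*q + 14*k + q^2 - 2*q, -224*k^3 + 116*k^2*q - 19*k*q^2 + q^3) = -7*k + q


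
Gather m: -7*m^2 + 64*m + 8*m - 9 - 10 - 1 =-7*m^2 + 72*m - 20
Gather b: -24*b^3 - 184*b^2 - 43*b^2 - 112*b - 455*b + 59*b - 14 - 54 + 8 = -24*b^3 - 227*b^2 - 508*b - 60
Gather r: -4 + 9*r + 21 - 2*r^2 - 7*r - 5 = -2*r^2 + 2*r + 12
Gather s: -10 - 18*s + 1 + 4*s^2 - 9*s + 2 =4*s^2 - 27*s - 7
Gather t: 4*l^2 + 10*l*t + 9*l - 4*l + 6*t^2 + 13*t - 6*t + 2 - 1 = 4*l^2 + 5*l + 6*t^2 + t*(10*l + 7) + 1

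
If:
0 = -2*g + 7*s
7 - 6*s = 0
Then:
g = 49/12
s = 7/6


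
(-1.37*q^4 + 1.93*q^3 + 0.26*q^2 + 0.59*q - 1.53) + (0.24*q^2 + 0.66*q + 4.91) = -1.37*q^4 + 1.93*q^3 + 0.5*q^2 + 1.25*q + 3.38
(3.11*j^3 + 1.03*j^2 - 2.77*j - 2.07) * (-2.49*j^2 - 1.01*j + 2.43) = -7.7439*j^5 - 5.7058*j^4 + 13.4143*j^3 + 10.4549*j^2 - 4.6404*j - 5.0301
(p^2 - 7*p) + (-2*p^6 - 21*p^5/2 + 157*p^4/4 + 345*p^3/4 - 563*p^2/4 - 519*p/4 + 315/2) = -2*p^6 - 21*p^5/2 + 157*p^4/4 + 345*p^3/4 - 559*p^2/4 - 547*p/4 + 315/2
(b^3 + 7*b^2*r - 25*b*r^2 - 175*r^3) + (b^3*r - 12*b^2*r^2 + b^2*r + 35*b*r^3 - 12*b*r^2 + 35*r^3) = b^3*r + b^3 - 12*b^2*r^2 + 8*b^2*r + 35*b*r^3 - 37*b*r^2 - 140*r^3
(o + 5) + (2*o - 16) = 3*o - 11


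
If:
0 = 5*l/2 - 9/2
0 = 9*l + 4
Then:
No Solution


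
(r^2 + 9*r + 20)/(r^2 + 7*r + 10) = (r + 4)/(r + 2)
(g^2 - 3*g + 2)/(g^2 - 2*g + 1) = (g - 2)/(g - 1)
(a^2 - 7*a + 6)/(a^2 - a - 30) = (a - 1)/(a + 5)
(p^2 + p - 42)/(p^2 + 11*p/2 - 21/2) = 2*(p - 6)/(2*p - 3)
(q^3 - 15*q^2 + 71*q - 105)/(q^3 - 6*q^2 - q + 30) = (q - 7)/(q + 2)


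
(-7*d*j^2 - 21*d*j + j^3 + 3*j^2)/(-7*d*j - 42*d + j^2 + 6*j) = j*(j + 3)/(j + 6)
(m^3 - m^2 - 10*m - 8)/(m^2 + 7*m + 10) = (m^2 - 3*m - 4)/(m + 5)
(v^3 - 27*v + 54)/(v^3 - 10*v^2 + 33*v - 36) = (v + 6)/(v - 4)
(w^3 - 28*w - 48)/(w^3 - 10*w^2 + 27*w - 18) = (w^2 + 6*w + 8)/(w^2 - 4*w + 3)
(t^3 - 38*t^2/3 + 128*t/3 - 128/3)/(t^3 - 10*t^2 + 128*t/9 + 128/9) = 3*(t - 2)/(3*t + 2)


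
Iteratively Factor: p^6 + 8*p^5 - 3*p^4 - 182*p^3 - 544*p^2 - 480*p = (p + 4)*(p^5 + 4*p^4 - 19*p^3 - 106*p^2 - 120*p) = (p + 2)*(p + 4)*(p^4 + 2*p^3 - 23*p^2 - 60*p) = (p - 5)*(p + 2)*(p + 4)*(p^3 + 7*p^2 + 12*p) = (p - 5)*(p + 2)*(p + 3)*(p + 4)*(p^2 + 4*p) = p*(p - 5)*(p + 2)*(p + 3)*(p + 4)*(p + 4)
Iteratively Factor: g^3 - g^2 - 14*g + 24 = (g - 2)*(g^2 + g - 12) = (g - 2)*(g + 4)*(g - 3)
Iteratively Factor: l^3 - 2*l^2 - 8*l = (l + 2)*(l^2 - 4*l) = l*(l + 2)*(l - 4)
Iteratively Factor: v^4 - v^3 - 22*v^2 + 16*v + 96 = (v - 4)*(v^3 + 3*v^2 - 10*v - 24) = (v - 4)*(v + 4)*(v^2 - v - 6) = (v - 4)*(v + 2)*(v + 4)*(v - 3)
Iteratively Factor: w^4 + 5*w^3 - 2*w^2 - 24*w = (w - 2)*(w^3 + 7*w^2 + 12*w) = (w - 2)*(w + 3)*(w^2 + 4*w) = w*(w - 2)*(w + 3)*(w + 4)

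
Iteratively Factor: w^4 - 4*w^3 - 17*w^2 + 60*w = (w + 4)*(w^3 - 8*w^2 + 15*w) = (w - 3)*(w + 4)*(w^2 - 5*w) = (w - 5)*(w - 3)*(w + 4)*(w)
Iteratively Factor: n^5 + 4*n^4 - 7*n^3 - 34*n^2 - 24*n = (n + 2)*(n^4 + 2*n^3 - 11*n^2 - 12*n) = n*(n + 2)*(n^3 + 2*n^2 - 11*n - 12) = n*(n + 1)*(n + 2)*(n^2 + n - 12) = n*(n - 3)*(n + 1)*(n + 2)*(n + 4)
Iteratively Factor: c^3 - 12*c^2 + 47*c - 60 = (c - 3)*(c^2 - 9*c + 20) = (c - 4)*(c - 3)*(c - 5)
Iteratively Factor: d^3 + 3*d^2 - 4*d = (d)*(d^2 + 3*d - 4) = d*(d - 1)*(d + 4)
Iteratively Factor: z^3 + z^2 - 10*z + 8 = (z - 1)*(z^2 + 2*z - 8) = (z - 2)*(z - 1)*(z + 4)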